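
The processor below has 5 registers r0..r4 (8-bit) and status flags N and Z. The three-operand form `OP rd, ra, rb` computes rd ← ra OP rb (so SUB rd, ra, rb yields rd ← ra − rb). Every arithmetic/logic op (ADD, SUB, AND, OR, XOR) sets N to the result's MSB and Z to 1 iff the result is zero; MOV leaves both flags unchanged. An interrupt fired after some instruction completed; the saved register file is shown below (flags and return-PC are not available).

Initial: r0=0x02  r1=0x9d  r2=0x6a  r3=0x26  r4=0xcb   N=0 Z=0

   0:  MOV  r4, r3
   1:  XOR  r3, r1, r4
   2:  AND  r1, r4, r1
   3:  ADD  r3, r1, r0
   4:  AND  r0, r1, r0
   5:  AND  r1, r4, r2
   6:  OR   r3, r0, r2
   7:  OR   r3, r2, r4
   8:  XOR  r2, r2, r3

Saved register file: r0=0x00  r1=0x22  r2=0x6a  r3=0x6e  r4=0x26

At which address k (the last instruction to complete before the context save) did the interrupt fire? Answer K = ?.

K = 7

after  0: r0=0x02 r1=0x9d r2=0x6a r3=0x26 r4=0x26  N=0 Z=0
after  1: r0=0x02 r1=0x9d r2=0x6a r3=0xbb r4=0x26  N=1 Z=0
after  2: r0=0x02 r1=0x04 r2=0x6a r3=0xbb r4=0x26  N=0 Z=0
after  3: r0=0x02 r1=0x04 r2=0x6a r3=0x06 r4=0x26  N=0 Z=0
after  4: r0=0x00 r1=0x04 r2=0x6a r3=0x06 r4=0x26  N=0 Z=1
after  5: r0=0x00 r1=0x22 r2=0x6a r3=0x06 r4=0x26  N=0 Z=0
after  6: r0=0x00 r1=0x22 r2=0x6a r3=0x6a r4=0x26  N=0 Z=0
after  7: r0=0x00 r1=0x22 r2=0x6a r3=0x6e r4=0x26  N=0 Z=0
-- IRQ taken; context saved, return-PC = 8 --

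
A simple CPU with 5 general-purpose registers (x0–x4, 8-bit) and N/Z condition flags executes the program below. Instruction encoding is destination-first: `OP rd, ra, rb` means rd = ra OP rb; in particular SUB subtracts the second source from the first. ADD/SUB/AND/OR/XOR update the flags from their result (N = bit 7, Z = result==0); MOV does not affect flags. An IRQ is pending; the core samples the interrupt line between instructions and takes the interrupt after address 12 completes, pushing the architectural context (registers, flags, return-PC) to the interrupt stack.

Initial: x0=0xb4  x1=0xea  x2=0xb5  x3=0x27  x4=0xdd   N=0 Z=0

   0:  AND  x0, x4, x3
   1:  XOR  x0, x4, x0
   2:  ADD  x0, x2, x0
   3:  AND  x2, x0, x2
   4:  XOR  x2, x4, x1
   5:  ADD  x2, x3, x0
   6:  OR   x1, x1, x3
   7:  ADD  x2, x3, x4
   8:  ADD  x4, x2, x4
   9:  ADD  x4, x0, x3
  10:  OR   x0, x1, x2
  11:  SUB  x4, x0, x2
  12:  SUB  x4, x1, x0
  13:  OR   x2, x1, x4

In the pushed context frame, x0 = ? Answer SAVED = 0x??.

after  0: x0=0x05 x1=0xea x2=0xb5 x3=0x27 x4=0xdd  N=0 Z=0
after  1: x0=0xd8 x1=0xea x2=0xb5 x3=0x27 x4=0xdd  N=1 Z=0
after  2: x0=0x8d x1=0xea x2=0xb5 x3=0x27 x4=0xdd  N=1 Z=0
after  3: x0=0x8d x1=0xea x2=0x85 x3=0x27 x4=0xdd  N=1 Z=0
after  4: x0=0x8d x1=0xea x2=0x37 x3=0x27 x4=0xdd  N=0 Z=0
after  5: x0=0x8d x1=0xea x2=0xb4 x3=0x27 x4=0xdd  N=1 Z=0
after  6: x0=0x8d x1=0xef x2=0xb4 x3=0x27 x4=0xdd  N=1 Z=0
after  7: x0=0x8d x1=0xef x2=0x04 x3=0x27 x4=0xdd  N=0 Z=0
after  8: x0=0x8d x1=0xef x2=0x04 x3=0x27 x4=0xe1  N=1 Z=0
after  9: x0=0x8d x1=0xef x2=0x04 x3=0x27 x4=0xb4  N=1 Z=0
after 10: x0=0xef x1=0xef x2=0x04 x3=0x27 x4=0xb4  N=1 Z=0
after 11: x0=0xef x1=0xef x2=0x04 x3=0x27 x4=0xeb  N=1 Z=0
after 12: x0=0xef x1=0xef x2=0x04 x3=0x27 x4=0x00  N=0 Z=1
-- IRQ taken; context saved, return-PC = 13 --

SAVED = 0xef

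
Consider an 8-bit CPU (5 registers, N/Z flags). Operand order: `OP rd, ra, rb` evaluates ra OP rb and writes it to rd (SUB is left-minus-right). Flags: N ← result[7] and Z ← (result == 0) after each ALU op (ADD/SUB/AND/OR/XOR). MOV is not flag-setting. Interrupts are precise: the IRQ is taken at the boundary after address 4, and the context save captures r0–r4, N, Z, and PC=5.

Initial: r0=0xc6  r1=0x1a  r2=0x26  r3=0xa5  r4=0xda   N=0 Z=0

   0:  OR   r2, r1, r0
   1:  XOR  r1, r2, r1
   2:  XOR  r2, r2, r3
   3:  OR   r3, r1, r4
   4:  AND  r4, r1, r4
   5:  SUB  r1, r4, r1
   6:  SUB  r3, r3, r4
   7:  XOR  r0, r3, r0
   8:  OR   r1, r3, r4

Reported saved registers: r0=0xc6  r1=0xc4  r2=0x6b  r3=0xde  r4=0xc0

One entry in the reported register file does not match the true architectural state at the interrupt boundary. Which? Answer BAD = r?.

BAD = r2

after  0: r0=0xc6 r1=0x1a r2=0xde r3=0xa5 r4=0xda  N=1 Z=0
after  1: r0=0xc6 r1=0xc4 r2=0xde r3=0xa5 r4=0xda  N=1 Z=0
after  2: r0=0xc6 r1=0xc4 r2=0x7b r3=0xa5 r4=0xda  N=0 Z=0
after  3: r0=0xc6 r1=0xc4 r2=0x7b r3=0xde r4=0xda  N=1 Z=0
after  4: r0=0xc6 r1=0xc4 r2=0x7b r3=0xde r4=0xc0  N=1 Z=0
-- IRQ taken; context saved, return-PC = 5 --
mismatch: r2: reported 0x6b vs actual 0x7b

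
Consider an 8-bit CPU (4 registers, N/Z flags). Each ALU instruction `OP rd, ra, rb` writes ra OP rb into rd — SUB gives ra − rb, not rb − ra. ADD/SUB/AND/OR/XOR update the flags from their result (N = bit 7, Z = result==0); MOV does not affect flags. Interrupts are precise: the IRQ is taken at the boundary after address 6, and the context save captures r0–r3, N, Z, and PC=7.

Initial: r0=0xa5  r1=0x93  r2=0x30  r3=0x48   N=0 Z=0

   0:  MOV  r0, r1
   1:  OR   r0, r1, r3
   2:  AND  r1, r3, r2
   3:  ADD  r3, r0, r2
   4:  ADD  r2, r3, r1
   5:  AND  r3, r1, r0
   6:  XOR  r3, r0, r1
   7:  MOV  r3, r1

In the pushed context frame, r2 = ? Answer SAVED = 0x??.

after  0: r0=0x93 r1=0x93 r2=0x30 r3=0x48  N=0 Z=0
after  1: r0=0xdb r1=0x93 r2=0x30 r3=0x48  N=1 Z=0
after  2: r0=0xdb r1=0x00 r2=0x30 r3=0x48  N=0 Z=1
after  3: r0=0xdb r1=0x00 r2=0x30 r3=0x0b  N=0 Z=0
after  4: r0=0xdb r1=0x00 r2=0x0b r3=0x0b  N=0 Z=0
after  5: r0=0xdb r1=0x00 r2=0x0b r3=0x00  N=0 Z=1
after  6: r0=0xdb r1=0x00 r2=0x0b r3=0xdb  N=1 Z=0
-- IRQ taken; context saved, return-PC = 7 --

SAVED = 0x0b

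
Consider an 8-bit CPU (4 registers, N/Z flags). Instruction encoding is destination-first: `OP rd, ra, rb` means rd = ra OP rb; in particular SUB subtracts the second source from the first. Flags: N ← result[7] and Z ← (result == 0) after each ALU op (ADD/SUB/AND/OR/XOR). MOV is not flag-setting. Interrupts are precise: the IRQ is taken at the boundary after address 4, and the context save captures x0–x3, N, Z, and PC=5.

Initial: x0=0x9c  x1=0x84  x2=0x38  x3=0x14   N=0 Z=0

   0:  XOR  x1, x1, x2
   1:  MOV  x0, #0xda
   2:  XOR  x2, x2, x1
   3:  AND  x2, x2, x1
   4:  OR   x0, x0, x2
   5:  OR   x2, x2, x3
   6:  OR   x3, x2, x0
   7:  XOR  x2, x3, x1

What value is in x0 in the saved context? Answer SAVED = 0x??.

after  0: x0=0x9c x1=0xbc x2=0x38 x3=0x14  N=1 Z=0
after  1: x0=0xda x1=0xbc x2=0x38 x3=0x14  N=1 Z=0
after  2: x0=0xda x1=0xbc x2=0x84 x3=0x14  N=1 Z=0
after  3: x0=0xda x1=0xbc x2=0x84 x3=0x14  N=1 Z=0
after  4: x0=0xde x1=0xbc x2=0x84 x3=0x14  N=1 Z=0
-- IRQ taken; context saved, return-PC = 5 --

SAVED = 0xde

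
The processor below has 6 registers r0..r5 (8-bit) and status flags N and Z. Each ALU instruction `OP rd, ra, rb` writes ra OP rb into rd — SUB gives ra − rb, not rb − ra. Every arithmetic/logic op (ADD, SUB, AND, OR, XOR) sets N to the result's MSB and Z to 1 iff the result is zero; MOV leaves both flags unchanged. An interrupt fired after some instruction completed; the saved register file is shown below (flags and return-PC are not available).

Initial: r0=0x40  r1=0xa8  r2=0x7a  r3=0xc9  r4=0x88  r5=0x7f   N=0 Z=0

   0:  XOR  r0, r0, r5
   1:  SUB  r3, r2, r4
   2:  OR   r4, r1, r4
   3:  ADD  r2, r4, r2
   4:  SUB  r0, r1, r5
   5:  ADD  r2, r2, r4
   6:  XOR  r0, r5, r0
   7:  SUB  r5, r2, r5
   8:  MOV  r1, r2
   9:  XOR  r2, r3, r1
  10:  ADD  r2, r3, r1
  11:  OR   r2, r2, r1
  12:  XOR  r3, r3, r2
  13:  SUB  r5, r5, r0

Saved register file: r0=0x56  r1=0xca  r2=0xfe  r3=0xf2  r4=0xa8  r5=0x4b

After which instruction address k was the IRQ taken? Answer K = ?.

K = 11

after  0: r0=0x3f r1=0xa8 r2=0x7a r3=0xc9 r4=0x88 r5=0x7f  N=0 Z=0
after  1: r0=0x3f r1=0xa8 r2=0x7a r3=0xf2 r4=0x88 r5=0x7f  N=1 Z=0
after  2: r0=0x3f r1=0xa8 r2=0x7a r3=0xf2 r4=0xa8 r5=0x7f  N=1 Z=0
after  3: r0=0x3f r1=0xa8 r2=0x22 r3=0xf2 r4=0xa8 r5=0x7f  N=0 Z=0
after  4: r0=0x29 r1=0xa8 r2=0x22 r3=0xf2 r4=0xa8 r5=0x7f  N=0 Z=0
after  5: r0=0x29 r1=0xa8 r2=0xca r3=0xf2 r4=0xa8 r5=0x7f  N=1 Z=0
after  6: r0=0x56 r1=0xa8 r2=0xca r3=0xf2 r4=0xa8 r5=0x7f  N=0 Z=0
after  7: r0=0x56 r1=0xa8 r2=0xca r3=0xf2 r4=0xa8 r5=0x4b  N=0 Z=0
after  8: r0=0x56 r1=0xca r2=0xca r3=0xf2 r4=0xa8 r5=0x4b  N=0 Z=0
after  9: r0=0x56 r1=0xca r2=0x38 r3=0xf2 r4=0xa8 r5=0x4b  N=0 Z=0
after 10: r0=0x56 r1=0xca r2=0xbc r3=0xf2 r4=0xa8 r5=0x4b  N=1 Z=0
after 11: r0=0x56 r1=0xca r2=0xfe r3=0xf2 r4=0xa8 r5=0x4b  N=1 Z=0
-- IRQ taken; context saved, return-PC = 12 --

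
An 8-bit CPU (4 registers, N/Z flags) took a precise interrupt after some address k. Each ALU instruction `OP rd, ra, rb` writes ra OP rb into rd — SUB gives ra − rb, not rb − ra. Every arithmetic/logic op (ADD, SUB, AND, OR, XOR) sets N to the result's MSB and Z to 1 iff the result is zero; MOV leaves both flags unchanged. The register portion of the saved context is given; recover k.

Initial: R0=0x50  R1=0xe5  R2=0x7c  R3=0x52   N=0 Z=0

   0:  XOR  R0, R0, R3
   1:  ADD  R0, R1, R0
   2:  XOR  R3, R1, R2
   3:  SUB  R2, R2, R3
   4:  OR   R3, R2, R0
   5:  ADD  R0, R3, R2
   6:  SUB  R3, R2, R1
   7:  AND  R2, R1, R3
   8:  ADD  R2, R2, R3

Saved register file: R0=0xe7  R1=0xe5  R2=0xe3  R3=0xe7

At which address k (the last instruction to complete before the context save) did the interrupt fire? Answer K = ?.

K = 4

after  0: R0=0x02 R1=0xe5 R2=0x7c R3=0x52  N=0 Z=0
after  1: R0=0xe7 R1=0xe5 R2=0x7c R3=0x52  N=1 Z=0
after  2: R0=0xe7 R1=0xe5 R2=0x7c R3=0x99  N=1 Z=0
after  3: R0=0xe7 R1=0xe5 R2=0xe3 R3=0x99  N=1 Z=0
after  4: R0=0xe7 R1=0xe5 R2=0xe3 R3=0xe7  N=1 Z=0
-- IRQ taken; context saved, return-PC = 5 --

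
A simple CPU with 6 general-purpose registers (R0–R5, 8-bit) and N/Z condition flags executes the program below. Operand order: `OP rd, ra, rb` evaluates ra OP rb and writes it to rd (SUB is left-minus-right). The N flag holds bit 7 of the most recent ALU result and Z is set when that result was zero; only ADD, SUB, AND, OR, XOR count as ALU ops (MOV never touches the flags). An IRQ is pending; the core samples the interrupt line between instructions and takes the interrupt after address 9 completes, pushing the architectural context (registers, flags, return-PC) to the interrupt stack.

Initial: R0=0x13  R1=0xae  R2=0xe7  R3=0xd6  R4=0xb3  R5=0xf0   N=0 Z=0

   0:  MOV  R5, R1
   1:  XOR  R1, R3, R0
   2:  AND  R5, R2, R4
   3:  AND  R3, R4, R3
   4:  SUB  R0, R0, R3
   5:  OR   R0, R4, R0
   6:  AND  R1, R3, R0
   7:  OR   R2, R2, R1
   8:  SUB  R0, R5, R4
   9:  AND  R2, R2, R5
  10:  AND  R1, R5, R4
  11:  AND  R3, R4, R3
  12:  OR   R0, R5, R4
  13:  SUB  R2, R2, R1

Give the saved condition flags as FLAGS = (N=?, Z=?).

after  0: R0=0x13 R1=0xae R2=0xe7 R3=0xd6 R4=0xb3 R5=0xae  N=0 Z=0
after  1: R0=0x13 R1=0xc5 R2=0xe7 R3=0xd6 R4=0xb3 R5=0xae  N=1 Z=0
after  2: R0=0x13 R1=0xc5 R2=0xe7 R3=0xd6 R4=0xb3 R5=0xa3  N=1 Z=0
after  3: R0=0x13 R1=0xc5 R2=0xe7 R3=0x92 R4=0xb3 R5=0xa3  N=1 Z=0
after  4: R0=0x81 R1=0xc5 R2=0xe7 R3=0x92 R4=0xb3 R5=0xa3  N=1 Z=0
after  5: R0=0xb3 R1=0xc5 R2=0xe7 R3=0x92 R4=0xb3 R5=0xa3  N=1 Z=0
after  6: R0=0xb3 R1=0x92 R2=0xe7 R3=0x92 R4=0xb3 R5=0xa3  N=1 Z=0
after  7: R0=0xb3 R1=0x92 R2=0xf7 R3=0x92 R4=0xb3 R5=0xa3  N=1 Z=0
after  8: R0=0xf0 R1=0x92 R2=0xf7 R3=0x92 R4=0xb3 R5=0xa3  N=1 Z=0
after  9: R0=0xf0 R1=0x92 R2=0xa3 R3=0x92 R4=0xb3 R5=0xa3  N=1 Z=0
-- IRQ taken; context saved, return-PC = 10 --

FLAGS = (N=1, Z=0)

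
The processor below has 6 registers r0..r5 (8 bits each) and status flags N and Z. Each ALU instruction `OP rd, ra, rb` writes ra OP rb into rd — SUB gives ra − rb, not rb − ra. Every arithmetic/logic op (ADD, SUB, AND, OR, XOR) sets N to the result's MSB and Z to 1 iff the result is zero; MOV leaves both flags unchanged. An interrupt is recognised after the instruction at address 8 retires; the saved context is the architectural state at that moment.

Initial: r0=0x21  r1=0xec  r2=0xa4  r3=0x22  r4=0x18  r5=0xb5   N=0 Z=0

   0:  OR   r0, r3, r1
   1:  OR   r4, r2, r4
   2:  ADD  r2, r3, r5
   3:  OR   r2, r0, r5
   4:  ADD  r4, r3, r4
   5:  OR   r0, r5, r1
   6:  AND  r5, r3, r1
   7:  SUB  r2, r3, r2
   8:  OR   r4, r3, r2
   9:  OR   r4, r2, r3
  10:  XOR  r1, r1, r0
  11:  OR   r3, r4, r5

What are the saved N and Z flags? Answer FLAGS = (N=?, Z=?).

after  0: r0=0xee r1=0xec r2=0xa4 r3=0x22 r4=0x18 r5=0xb5  N=1 Z=0
after  1: r0=0xee r1=0xec r2=0xa4 r3=0x22 r4=0xbc r5=0xb5  N=1 Z=0
after  2: r0=0xee r1=0xec r2=0xd7 r3=0x22 r4=0xbc r5=0xb5  N=1 Z=0
after  3: r0=0xee r1=0xec r2=0xff r3=0x22 r4=0xbc r5=0xb5  N=1 Z=0
after  4: r0=0xee r1=0xec r2=0xff r3=0x22 r4=0xde r5=0xb5  N=1 Z=0
after  5: r0=0xfd r1=0xec r2=0xff r3=0x22 r4=0xde r5=0xb5  N=1 Z=0
after  6: r0=0xfd r1=0xec r2=0xff r3=0x22 r4=0xde r5=0x20  N=0 Z=0
after  7: r0=0xfd r1=0xec r2=0x23 r3=0x22 r4=0xde r5=0x20  N=0 Z=0
after  8: r0=0xfd r1=0xec r2=0x23 r3=0x22 r4=0x23 r5=0x20  N=0 Z=0
-- IRQ taken; context saved, return-PC = 9 --

FLAGS = (N=0, Z=0)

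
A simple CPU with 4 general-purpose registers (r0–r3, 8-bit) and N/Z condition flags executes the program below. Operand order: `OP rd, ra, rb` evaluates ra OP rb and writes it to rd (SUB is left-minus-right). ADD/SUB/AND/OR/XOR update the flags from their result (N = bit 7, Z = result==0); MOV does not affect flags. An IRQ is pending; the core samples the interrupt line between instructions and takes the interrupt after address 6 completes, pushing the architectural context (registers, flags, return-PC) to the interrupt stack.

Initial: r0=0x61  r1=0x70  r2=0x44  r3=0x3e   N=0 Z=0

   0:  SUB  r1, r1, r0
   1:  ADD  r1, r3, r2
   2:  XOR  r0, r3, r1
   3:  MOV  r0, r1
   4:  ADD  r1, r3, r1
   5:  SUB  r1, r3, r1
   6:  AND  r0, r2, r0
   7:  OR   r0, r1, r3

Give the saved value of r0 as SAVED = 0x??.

after  0: r0=0x61 r1=0x0f r2=0x44 r3=0x3e  N=0 Z=0
after  1: r0=0x61 r1=0x82 r2=0x44 r3=0x3e  N=1 Z=0
after  2: r0=0xbc r1=0x82 r2=0x44 r3=0x3e  N=1 Z=0
after  3: r0=0x82 r1=0x82 r2=0x44 r3=0x3e  N=1 Z=0
after  4: r0=0x82 r1=0xc0 r2=0x44 r3=0x3e  N=1 Z=0
after  5: r0=0x82 r1=0x7e r2=0x44 r3=0x3e  N=0 Z=0
after  6: r0=0x00 r1=0x7e r2=0x44 r3=0x3e  N=0 Z=1
-- IRQ taken; context saved, return-PC = 7 --

SAVED = 0x00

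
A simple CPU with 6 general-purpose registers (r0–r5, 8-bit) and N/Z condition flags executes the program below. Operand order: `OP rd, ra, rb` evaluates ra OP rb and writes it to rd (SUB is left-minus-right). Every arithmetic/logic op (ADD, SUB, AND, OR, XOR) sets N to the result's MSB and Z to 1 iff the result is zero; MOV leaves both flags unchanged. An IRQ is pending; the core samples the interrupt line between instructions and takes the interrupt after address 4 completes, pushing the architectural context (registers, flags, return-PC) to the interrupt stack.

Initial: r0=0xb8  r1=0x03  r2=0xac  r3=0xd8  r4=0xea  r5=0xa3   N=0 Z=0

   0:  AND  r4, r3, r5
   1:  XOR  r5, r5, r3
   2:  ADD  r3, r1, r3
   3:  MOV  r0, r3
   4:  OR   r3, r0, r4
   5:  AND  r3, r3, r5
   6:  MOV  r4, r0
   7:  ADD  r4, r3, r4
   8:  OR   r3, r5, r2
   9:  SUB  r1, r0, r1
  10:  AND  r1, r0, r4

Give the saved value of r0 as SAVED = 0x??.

after  0: r0=0xb8 r1=0x03 r2=0xac r3=0xd8 r4=0x80 r5=0xa3  N=1 Z=0
after  1: r0=0xb8 r1=0x03 r2=0xac r3=0xd8 r4=0x80 r5=0x7b  N=0 Z=0
after  2: r0=0xb8 r1=0x03 r2=0xac r3=0xdb r4=0x80 r5=0x7b  N=1 Z=0
after  3: r0=0xdb r1=0x03 r2=0xac r3=0xdb r4=0x80 r5=0x7b  N=1 Z=0
after  4: r0=0xdb r1=0x03 r2=0xac r3=0xdb r4=0x80 r5=0x7b  N=1 Z=0
-- IRQ taken; context saved, return-PC = 5 --

SAVED = 0xdb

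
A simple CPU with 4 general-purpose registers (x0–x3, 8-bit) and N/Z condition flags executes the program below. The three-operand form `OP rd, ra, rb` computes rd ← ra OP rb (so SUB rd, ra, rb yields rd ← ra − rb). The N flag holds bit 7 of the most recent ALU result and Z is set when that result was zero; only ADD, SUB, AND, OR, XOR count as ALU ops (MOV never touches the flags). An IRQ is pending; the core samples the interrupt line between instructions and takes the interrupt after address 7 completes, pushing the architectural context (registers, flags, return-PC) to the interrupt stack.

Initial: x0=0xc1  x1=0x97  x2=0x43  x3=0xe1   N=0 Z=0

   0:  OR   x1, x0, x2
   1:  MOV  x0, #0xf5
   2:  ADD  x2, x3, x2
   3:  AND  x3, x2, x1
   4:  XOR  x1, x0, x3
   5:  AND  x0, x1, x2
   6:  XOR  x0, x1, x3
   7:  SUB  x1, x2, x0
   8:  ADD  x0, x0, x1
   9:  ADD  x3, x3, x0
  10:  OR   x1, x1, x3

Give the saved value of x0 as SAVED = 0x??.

after  0: x0=0xc1 x1=0xc3 x2=0x43 x3=0xe1  N=1 Z=0
after  1: x0=0xf5 x1=0xc3 x2=0x43 x3=0xe1  N=1 Z=0
after  2: x0=0xf5 x1=0xc3 x2=0x24 x3=0xe1  N=0 Z=0
after  3: x0=0xf5 x1=0xc3 x2=0x24 x3=0x00  N=0 Z=1
after  4: x0=0xf5 x1=0xf5 x2=0x24 x3=0x00  N=1 Z=0
after  5: x0=0x24 x1=0xf5 x2=0x24 x3=0x00  N=0 Z=0
after  6: x0=0xf5 x1=0xf5 x2=0x24 x3=0x00  N=1 Z=0
after  7: x0=0xf5 x1=0x2f x2=0x24 x3=0x00  N=0 Z=0
-- IRQ taken; context saved, return-PC = 8 --

SAVED = 0xf5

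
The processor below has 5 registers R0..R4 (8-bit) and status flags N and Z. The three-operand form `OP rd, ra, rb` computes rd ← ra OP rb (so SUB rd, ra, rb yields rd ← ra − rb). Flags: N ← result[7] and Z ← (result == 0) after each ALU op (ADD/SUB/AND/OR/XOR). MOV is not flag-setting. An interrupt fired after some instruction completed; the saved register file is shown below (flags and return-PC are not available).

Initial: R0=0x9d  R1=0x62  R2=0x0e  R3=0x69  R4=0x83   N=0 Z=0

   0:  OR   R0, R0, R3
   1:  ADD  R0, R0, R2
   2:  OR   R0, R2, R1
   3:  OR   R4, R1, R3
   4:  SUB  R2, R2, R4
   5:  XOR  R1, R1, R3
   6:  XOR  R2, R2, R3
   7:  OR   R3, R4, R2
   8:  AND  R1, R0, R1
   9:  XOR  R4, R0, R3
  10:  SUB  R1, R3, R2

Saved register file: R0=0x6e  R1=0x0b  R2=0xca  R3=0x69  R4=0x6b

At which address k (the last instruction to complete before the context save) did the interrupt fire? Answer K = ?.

after  0: R0=0xfd R1=0x62 R2=0x0e R3=0x69 R4=0x83  N=1 Z=0
after  1: R0=0x0b R1=0x62 R2=0x0e R3=0x69 R4=0x83  N=0 Z=0
after  2: R0=0x6e R1=0x62 R2=0x0e R3=0x69 R4=0x83  N=0 Z=0
after  3: R0=0x6e R1=0x62 R2=0x0e R3=0x69 R4=0x6b  N=0 Z=0
after  4: R0=0x6e R1=0x62 R2=0xa3 R3=0x69 R4=0x6b  N=1 Z=0
after  5: R0=0x6e R1=0x0b R2=0xa3 R3=0x69 R4=0x6b  N=0 Z=0
after  6: R0=0x6e R1=0x0b R2=0xca R3=0x69 R4=0x6b  N=1 Z=0
-- IRQ taken; context saved, return-PC = 7 --

K = 6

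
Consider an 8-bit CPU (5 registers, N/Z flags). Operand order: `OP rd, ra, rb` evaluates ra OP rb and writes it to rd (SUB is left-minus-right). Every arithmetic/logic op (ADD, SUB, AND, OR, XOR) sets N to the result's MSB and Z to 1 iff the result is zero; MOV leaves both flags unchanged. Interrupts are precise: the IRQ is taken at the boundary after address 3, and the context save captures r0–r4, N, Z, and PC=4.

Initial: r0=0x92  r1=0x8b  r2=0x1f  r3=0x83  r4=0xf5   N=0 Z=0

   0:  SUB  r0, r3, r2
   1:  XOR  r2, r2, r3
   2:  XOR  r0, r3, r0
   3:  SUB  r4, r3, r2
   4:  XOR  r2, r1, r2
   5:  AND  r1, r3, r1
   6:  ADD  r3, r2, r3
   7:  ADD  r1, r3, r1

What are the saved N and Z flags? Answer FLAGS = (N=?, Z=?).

FLAGS = (N=1, Z=0)

after  0: r0=0x64 r1=0x8b r2=0x1f r3=0x83 r4=0xf5  N=0 Z=0
after  1: r0=0x64 r1=0x8b r2=0x9c r3=0x83 r4=0xf5  N=1 Z=0
after  2: r0=0xe7 r1=0x8b r2=0x9c r3=0x83 r4=0xf5  N=1 Z=0
after  3: r0=0xe7 r1=0x8b r2=0x9c r3=0x83 r4=0xe7  N=1 Z=0
-- IRQ taken; context saved, return-PC = 4 --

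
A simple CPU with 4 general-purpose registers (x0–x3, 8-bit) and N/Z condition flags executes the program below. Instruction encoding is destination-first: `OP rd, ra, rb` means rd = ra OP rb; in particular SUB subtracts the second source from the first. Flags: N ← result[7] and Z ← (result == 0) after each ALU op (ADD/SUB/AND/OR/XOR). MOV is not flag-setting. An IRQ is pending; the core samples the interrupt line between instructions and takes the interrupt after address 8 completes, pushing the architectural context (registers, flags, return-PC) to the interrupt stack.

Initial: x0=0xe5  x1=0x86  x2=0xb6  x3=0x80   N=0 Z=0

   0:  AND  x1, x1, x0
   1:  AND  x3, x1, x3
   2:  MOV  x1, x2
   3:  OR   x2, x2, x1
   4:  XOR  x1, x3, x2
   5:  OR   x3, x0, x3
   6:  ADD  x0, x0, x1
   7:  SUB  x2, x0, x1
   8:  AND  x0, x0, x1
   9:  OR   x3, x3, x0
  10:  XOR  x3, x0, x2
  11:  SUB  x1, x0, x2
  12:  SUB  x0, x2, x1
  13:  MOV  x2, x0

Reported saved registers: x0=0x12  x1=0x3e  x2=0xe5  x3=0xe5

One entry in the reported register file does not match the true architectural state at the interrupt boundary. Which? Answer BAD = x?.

BAD = x1

after  0: x0=0xe5 x1=0x84 x2=0xb6 x3=0x80  N=1 Z=0
after  1: x0=0xe5 x1=0x84 x2=0xb6 x3=0x80  N=1 Z=0
after  2: x0=0xe5 x1=0xb6 x2=0xb6 x3=0x80  N=1 Z=0
after  3: x0=0xe5 x1=0xb6 x2=0xb6 x3=0x80  N=1 Z=0
after  4: x0=0xe5 x1=0x36 x2=0xb6 x3=0x80  N=0 Z=0
after  5: x0=0xe5 x1=0x36 x2=0xb6 x3=0xe5  N=1 Z=0
after  6: x0=0x1b x1=0x36 x2=0xb6 x3=0xe5  N=0 Z=0
after  7: x0=0x1b x1=0x36 x2=0xe5 x3=0xe5  N=1 Z=0
after  8: x0=0x12 x1=0x36 x2=0xe5 x3=0xe5  N=0 Z=0
-- IRQ taken; context saved, return-PC = 9 --
mismatch: x1: reported 0x3e vs actual 0x36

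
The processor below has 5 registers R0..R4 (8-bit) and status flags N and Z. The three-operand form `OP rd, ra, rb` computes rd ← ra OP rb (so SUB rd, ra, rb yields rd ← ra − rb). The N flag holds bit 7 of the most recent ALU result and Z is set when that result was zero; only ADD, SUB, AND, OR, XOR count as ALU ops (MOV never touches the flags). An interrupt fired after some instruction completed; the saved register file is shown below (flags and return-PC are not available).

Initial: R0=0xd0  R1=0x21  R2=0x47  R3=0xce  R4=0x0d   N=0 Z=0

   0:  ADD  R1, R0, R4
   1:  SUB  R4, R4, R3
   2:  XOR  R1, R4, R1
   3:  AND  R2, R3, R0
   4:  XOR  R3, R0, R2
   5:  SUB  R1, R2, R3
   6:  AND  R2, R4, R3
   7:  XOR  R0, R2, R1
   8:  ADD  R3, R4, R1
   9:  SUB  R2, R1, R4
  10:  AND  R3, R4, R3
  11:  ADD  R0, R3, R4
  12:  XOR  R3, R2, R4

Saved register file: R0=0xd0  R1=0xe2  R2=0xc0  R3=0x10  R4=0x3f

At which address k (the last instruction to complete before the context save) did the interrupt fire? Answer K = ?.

K = 4

after  0: R0=0xd0 R1=0xdd R2=0x47 R3=0xce R4=0x0d  N=1 Z=0
after  1: R0=0xd0 R1=0xdd R2=0x47 R3=0xce R4=0x3f  N=0 Z=0
after  2: R0=0xd0 R1=0xe2 R2=0x47 R3=0xce R4=0x3f  N=1 Z=0
after  3: R0=0xd0 R1=0xe2 R2=0xc0 R3=0xce R4=0x3f  N=1 Z=0
after  4: R0=0xd0 R1=0xe2 R2=0xc0 R3=0x10 R4=0x3f  N=0 Z=0
-- IRQ taken; context saved, return-PC = 5 --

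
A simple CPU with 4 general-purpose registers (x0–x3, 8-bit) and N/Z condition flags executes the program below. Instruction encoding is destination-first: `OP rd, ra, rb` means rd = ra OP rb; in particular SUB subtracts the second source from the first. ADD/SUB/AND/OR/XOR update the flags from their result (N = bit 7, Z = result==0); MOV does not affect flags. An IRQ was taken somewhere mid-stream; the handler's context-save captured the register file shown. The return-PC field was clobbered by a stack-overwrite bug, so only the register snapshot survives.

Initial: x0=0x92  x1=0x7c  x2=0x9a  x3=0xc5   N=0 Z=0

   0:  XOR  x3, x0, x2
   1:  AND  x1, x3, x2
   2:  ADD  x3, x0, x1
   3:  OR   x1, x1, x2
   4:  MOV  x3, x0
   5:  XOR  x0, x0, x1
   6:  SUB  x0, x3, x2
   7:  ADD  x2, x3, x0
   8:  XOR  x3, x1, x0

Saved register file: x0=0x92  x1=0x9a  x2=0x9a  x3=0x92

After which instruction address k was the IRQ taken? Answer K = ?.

after  0: x0=0x92 x1=0x7c x2=0x9a x3=0x08  N=0 Z=0
after  1: x0=0x92 x1=0x08 x2=0x9a x3=0x08  N=0 Z=0
after  2: x0=0x92 x1=0x08 x2=0x9a x3=0x9a  N=1 Z=0
after  3: x0=0x92 x1=0x9a x2=0x9a x3=0x9a  N=1 Z=0
after  4: x0=0x92 x1=0x9a x2=0x9a x3=0x92  N=1 Z=0
-- IRQ taken; context saved, return-PC = 5 --

K = 4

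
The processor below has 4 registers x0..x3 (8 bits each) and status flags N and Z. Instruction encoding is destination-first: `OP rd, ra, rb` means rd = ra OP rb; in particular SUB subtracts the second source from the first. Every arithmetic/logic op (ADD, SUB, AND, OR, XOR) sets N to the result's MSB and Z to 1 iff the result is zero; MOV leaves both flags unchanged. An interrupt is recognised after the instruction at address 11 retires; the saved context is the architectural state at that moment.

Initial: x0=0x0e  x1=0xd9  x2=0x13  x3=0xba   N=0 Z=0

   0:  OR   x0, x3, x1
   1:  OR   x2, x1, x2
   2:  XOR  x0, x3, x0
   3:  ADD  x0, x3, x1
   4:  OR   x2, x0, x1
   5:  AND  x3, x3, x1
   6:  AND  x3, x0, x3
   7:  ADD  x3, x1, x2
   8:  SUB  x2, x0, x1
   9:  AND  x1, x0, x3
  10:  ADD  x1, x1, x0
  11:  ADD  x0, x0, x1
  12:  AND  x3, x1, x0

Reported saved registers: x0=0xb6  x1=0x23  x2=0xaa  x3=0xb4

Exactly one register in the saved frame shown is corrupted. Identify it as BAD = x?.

after  0: x0=0xfb x1=0xd9 x2=0x13 x3=0xba  N=1 Z=0
after  1: x0=0xfb x1=0xd9 x2=0xdb x3=0xba  N=1 Z=0
after  2: x0=0x41 x1=0xd9 x2=0xdb x3=0xba  N=0 Z=0
after  3: x0=0x93 x1=0xd9 x2=0xdb x3=0xba  N=1 Z=0
after  4: x0=0x93 x1=0xd9 x2=0xdb x3=0xba  N=1 Z=0
after  5: x0=0x93 x1=0xd9 x2=0xdb x3=0x98  N=1 Z=0
after  6: x0=0x93 x1=0xd9 x2=0xdb x3=0x90  N=1 Z=0
after  7: x0=0x93 x1=0xd9 x2=0xdb x3=0xb4  N=1 Z=0
after  8: x0=0x93 x1=0xd9 x2=0xba x3=0xb4  N=1 Z=0
after  9: x0=0x93 x1=0x90 x2=0xba x3=0xb4  N=1 Z=0
after 10: x0=0x93 x1=0x23 x2=0xba x3=0xb4  N=0 Z=0
after 11: x0=0xb6 x1=0x23 x2=0xba x3=0xb4  N=1 Z=0
-- IRQ taken; context saved, return-PC = 12 --
mismatch: x2: reported 0xaa vs actual 0xba

BAD = x2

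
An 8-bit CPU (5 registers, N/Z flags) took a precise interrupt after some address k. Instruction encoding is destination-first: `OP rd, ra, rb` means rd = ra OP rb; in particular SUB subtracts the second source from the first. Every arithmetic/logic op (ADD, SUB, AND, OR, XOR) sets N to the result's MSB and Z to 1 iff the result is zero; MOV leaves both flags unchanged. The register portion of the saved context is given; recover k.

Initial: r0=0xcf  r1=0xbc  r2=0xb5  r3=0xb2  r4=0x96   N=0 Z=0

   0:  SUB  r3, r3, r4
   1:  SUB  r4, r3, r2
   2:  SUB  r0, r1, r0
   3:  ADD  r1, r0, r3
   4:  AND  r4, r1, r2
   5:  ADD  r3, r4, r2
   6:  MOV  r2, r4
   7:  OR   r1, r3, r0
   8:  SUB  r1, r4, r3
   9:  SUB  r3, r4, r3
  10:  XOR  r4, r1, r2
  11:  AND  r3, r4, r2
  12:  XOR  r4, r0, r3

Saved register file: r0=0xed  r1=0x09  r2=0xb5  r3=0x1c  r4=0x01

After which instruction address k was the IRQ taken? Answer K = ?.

after  0: r0=0xcf r1=0xbc r2=0xb5 r3=0x1c r4=0x96  N=0 Z=0
after  1: r0=0xcf r1=0xbc r2=0xb5 r3=0x1c r4=0x67  N=0 Z=0
after  2: r0=0xed r1=0xbc r2=0xb5 r3=0x1c r4=0x67  N=1 Z=0
after  3: r0=0xed r1=0x09 r2=0xb5 r3=0x1c r4=0x67  N=0 Z=0
after  4: r0=0xed r1=0x09 r2=0xb5 r3=0x1c r4=0x01  N=0 Z=0
-- IRQ taken; context saved, return-PC = 5 --

K = 4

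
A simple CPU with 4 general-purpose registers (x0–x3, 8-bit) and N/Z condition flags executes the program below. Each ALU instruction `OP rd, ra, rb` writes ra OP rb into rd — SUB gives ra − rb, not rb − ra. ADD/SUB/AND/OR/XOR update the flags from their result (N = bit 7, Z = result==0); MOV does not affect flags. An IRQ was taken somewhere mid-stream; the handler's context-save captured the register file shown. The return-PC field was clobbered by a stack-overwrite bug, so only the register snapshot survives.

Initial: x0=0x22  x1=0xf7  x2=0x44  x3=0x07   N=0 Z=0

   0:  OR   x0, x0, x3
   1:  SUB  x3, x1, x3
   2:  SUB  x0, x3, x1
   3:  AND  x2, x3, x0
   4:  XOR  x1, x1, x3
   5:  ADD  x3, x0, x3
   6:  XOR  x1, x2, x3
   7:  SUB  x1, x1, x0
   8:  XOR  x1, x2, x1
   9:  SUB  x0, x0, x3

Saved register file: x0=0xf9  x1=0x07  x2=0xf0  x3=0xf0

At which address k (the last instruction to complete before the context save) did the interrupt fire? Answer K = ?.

K = 4

after  0: x0=0x27 x1=0xf7 x2=0x44 x3=0x07  N=0 Z=0
after  1: x0=0x27 x1=0xf7 x2=0x44 x3=0xf0  N=1 Z=0
after  2: x0=0xf9 x1=0xf7 x2=0x44 x3=0xf0  N=1 Z=0
after  3: x0=0xf9 x1=0xf7 x2=0xf0 x3=0xf0  N=1 Z=0
after  4: x0=0xf9 x1=0x07 x2=0xf0 x3=0xf0  N=0 Z=0
-- IRQ taken; context saved, return-PC = 5 --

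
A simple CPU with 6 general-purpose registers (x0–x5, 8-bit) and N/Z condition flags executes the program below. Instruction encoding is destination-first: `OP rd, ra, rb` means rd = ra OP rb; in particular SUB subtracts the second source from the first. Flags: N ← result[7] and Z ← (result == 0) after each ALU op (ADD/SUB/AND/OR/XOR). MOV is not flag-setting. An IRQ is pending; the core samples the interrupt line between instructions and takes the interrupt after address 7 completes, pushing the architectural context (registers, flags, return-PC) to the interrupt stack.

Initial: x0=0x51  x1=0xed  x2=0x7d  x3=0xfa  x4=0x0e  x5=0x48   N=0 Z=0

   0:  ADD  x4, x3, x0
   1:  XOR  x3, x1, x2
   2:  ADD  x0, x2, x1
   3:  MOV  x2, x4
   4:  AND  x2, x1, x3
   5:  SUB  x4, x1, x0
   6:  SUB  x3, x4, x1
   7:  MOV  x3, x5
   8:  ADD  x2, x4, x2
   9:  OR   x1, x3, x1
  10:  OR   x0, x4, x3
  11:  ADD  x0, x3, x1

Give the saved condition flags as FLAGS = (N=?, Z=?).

FLAGS = (N=1, Z=0)

after  0: x0=0x51 x1=0xed x2=0x7d x3=0xfa x4=0x4b x5=0x48  N=0 Z=0
after  1: x0=0x51 x1=0xed x2=0x7d x3=0x90 x4=0x4b x5=0x48  N=1 Z=0
after  2: x0=0x6a x1=0xed x2=0x7d x3=0x90 x4=0x4b x5=0x48  N=0 Z=0
after  3: x0=0x6a x1=0xed x2=0x4b x3=0x90 x4=0x4b x5=0x48  N=0 Z=0
after  4: x0=0x6a x1=0xed x2=0x80 x3=0x90 x4=0x4b x5=0x48  N=1 Z=0
after  5: x0=0x6a x1=0xed x2=0x80 x3=0x90 x4=0x83 x5=0x48  N=1 Z=0
after  6: x0=0x6a x1=0xed x2=0x80 x3=0x96 x4=0x83 x5=0x48  N=1 Z=0
after  7: x0=0x6a x1=0xed x2=0x80 x3=0x48 x4=0x83 x5=0x48  N=1 Z=0
-- IRQ taken; context saved, return-PC = 8 --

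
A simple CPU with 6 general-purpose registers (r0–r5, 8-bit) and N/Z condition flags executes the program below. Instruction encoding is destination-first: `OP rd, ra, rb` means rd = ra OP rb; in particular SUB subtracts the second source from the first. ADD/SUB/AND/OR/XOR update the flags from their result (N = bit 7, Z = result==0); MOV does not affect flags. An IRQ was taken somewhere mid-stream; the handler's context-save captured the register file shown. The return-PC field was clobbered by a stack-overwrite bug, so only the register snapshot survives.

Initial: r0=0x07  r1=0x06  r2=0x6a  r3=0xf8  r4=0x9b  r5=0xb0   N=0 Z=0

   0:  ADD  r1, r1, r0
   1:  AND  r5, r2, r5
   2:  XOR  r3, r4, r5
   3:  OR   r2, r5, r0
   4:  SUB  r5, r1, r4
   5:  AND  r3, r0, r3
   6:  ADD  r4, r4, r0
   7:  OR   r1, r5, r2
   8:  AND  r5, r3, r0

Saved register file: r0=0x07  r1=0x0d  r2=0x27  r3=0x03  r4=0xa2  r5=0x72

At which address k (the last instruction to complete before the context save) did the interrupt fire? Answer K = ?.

after  0: r0=0x07 r1=0x0d r2=0x6a r3=0xf8 r4=0x9b r5=0xb0  N=0 Z=0
after  1: r0=0x07 r1=0x0d r2=0x6a r3=0xf8 r4=0x9b r5=0x20  N=0 Z=0
after  2: r0=0x07 r1=0x0d r2=0x6a r3=0xbb r4=0x9b r5=0x20  N=1 Z=0
after  3: r0=0x07 r1=0x0d r2=0x27 r3=0xbb r4=0x9b r5=0x20  N=0 Z=0
after  4: r0=0x07 r1=0x0d r2=0x27 r3=0xbb r4=0x9b r5=0x72  N=0 Z=0
after  5: r0=0x07 r1=0x0d r2=0x27 r3=0x03 r4=0x9b r5=0x72  N=0 Z=0
after  6: r0=0x07 r1=0x0d r2=0x27 r3=0x03 r4=0xa2 r5=0x72  N=1 Z=0
-- IRQ taken; context saved, return-PC = 7 --

K = 6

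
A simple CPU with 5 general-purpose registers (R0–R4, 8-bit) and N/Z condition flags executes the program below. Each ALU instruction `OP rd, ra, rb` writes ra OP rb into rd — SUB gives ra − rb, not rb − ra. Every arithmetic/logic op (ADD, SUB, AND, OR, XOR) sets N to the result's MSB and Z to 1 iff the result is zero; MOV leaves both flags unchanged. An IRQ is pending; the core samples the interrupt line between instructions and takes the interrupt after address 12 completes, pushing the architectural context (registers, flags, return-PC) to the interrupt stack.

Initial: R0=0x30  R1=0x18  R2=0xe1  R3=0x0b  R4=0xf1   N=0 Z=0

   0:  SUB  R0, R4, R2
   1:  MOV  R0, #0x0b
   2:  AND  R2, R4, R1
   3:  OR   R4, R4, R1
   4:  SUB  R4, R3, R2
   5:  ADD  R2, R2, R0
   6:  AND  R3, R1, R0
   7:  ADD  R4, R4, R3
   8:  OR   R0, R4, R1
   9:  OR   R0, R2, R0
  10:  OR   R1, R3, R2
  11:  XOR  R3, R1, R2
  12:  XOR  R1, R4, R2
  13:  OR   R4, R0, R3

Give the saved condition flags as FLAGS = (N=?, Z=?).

after  0: R0=0x10 R1=0x18 R2=0xe1 R3=0x0b R4=0xf1  N=0 Z=0
after  1: R0=0x0b R1=0x18 R2=0xe1 R3=0x0b R4=0xf1  N=0 Z=0
after  2: R0=0x0b R1=0x18 R2=0x10 R3=0x0b R4=0xf1  N=0 Z=0
after  3: R0=0x0b R1=0x18 R2=0x10 R3=0x0b R4=0xf9  N=1 Z=0
after  4: R0=0x0b R1=0x18 R2=0x10 R3=0x0b R4=0xfb  N=1 Z=0
after  5: R0=0x0b R1=0x18 R2=0x1b R3=0x0b R4=0xfb  N=0 Z=0
after  6: R0=0x0b R1=0x18 R2=0x1b R3=0x08 R4=0xfb  N=0 Z=0
after  7: R0=0x0b R1=0x18 R2=0x1b R3=0x08 R4=0x03  N=0 Z=0
after  8: R0=0x1b R1=0x18 R2=0x1b R3=0x08 R4=0x03  N=0 Z=0
after  9: R0=0x1b R1=0x18 R2=0x1b R3=0x08 R4=0x03  N=0 Z=0
after 10: R0=0x1b R1=0x1b R2=0x1b R3=0x08 R4=0x03  N=0 Z=0
after 11: R0=0x1b R1=0x1b R2=0x1b R3=0x00 R4=0x03  N=0 Z=1
after 12: R0=0x1b R1=0x18 R2=0x1b R3=0x00 R4=0x03  N=0 Z=0
-- IRQ taken; context saved, return-PC = 13 --

FLAGS = (N=0, Z=0)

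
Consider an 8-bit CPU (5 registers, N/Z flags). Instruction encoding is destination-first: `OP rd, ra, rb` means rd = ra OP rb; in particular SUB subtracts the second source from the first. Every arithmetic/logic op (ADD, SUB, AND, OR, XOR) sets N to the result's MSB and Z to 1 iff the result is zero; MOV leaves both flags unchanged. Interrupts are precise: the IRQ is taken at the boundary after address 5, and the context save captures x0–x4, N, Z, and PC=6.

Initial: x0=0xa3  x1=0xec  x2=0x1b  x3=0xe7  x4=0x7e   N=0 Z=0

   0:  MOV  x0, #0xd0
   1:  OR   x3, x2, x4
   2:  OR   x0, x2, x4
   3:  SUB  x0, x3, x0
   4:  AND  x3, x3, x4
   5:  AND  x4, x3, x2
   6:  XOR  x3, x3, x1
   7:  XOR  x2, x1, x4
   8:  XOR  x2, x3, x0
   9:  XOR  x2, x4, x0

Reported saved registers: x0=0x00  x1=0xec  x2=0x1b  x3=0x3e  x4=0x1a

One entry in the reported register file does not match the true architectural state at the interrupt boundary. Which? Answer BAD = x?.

after  0: x0=0xd0 x1=0xec x2=0x1b x3=0xe7 x4=0x7e  N=0 Z=0
after  1: x0=0xd0 x1=0xec x2=0x1b x3=0x7f x4=0x7e  N=0 Z=0
after  2: x0=0x7f x1=0xec x2=0x1b x3=0x7f x4=0x7e  N=0 Z=0
after  3: x0=0x00 x1=0xec x2=0x1b x3=0x7f x4=0x7e  N=0 Z=1
after  4: x0=0x00 x1=0xec x2=0x1b x3=0x7e x4=0x7e  N=0 Z=0
after  5: x0=0x00 x1=0xec x2=0x1b x3=0x7e x4=0x1a  N=0 Z=0
-- IRQ taken; context saved, return-PC = 6 --
mismatch: x3: reported 0x3e vs actual 0x7e

BAD = x3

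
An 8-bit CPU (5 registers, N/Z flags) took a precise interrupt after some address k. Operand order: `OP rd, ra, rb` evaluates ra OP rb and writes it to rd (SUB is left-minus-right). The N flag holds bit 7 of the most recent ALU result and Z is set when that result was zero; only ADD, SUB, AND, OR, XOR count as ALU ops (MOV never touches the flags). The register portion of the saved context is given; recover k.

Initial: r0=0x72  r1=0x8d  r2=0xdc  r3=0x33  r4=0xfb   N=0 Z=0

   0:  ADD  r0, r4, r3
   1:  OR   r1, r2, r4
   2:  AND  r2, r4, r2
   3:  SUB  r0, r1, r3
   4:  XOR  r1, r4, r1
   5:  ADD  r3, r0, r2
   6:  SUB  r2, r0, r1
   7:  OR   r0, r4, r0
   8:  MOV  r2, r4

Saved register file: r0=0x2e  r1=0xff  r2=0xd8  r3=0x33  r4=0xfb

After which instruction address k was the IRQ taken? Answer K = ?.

K = 2

after  0: r0=0x2e r1=0x8d r2=0xdc r3=0x33 r4=0xfb  N=0 Z=0
after  1: r0=0x2e r1=0xff r2=0xdc r3=0x33 r4=0xfb  N=1 Z=0
after  2: r0=0x2e r1=0xff r2=0xd8 r3=0x33 r4=0xfb  N=1 Z=0
-- IRQ taken; context saved, return-PC = 3 --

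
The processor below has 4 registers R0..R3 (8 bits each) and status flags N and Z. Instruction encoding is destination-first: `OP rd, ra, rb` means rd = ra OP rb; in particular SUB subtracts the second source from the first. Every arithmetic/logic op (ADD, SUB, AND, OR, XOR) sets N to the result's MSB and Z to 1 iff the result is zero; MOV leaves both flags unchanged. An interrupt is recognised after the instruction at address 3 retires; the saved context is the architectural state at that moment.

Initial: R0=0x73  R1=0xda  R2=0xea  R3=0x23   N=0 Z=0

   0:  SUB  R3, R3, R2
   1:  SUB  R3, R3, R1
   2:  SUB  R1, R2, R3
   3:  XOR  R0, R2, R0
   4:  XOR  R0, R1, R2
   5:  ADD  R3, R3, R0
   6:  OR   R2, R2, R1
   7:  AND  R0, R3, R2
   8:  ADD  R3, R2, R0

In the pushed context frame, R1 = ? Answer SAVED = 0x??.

after  0: R0=0x73 R1=0xda R2=0xea R3=0x39  N=0 Z=0
after  1: R0=0x73 R1=0xda R2=0xea R3=0x5f  N=0 Z=0
after  2: R0=0x73 R1=0x8b R2=0xea R3=0x5f  N=1 Z=0
after  3: R0=0x99 R1=0x8b R2=0xea R3=0x5f  N=1 Z=0
-- IRQ taken; context saved, return-PC = 4 --

SAVED = 0x8b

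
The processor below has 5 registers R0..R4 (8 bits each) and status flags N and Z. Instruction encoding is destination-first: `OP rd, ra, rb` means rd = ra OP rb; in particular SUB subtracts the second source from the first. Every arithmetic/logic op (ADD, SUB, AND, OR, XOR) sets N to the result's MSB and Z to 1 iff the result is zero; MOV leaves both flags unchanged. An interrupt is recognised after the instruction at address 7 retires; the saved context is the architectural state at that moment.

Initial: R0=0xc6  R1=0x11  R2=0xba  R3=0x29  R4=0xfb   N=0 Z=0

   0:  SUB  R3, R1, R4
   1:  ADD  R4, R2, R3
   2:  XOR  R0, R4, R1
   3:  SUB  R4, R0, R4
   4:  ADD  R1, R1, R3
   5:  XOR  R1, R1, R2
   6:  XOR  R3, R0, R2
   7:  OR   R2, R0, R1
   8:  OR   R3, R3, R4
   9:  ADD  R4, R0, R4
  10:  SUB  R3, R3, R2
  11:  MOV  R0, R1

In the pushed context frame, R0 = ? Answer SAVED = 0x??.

SAVED = 0xc1

after  0: R0=0xc6 R1=0x11 R2=0xba R3=0x16 R4=0xfb  N=0 Z=0
after  1: R0=0xc6 R1=0x11 R2=0xba R3=0x16 R4=0xd0  N=1 Z=0
after  2: R0=0xc1 R1=0x11 R2=0xba R3=0x16 R4=0xd0  N=1 Z=0
after  3: R0=0xc1 R1=0x11 R2=0xba R3=0x16 R4=0xf1  N=1 Z=0
after  4: R0=0xc1 R1=0x27 R2=0xba R3=0x16 R4=0xf1  N=0 Z=0
after  5: R0=0xc1 R1=0x9d R2=0xba R3=0x16 R4=0xf1  N=1 Z=0
after  6: R0=0xc1 R1=0x9d R2=0xba R3=0x7b R4=0xf1  N=0 Z=0
after  7: R0=0xc1 R1=0x9d R2=0xdd R3=0x7b R4=0xf1  N=1 Z=0
-- IRQ taken; context saved, return-PC = 8 --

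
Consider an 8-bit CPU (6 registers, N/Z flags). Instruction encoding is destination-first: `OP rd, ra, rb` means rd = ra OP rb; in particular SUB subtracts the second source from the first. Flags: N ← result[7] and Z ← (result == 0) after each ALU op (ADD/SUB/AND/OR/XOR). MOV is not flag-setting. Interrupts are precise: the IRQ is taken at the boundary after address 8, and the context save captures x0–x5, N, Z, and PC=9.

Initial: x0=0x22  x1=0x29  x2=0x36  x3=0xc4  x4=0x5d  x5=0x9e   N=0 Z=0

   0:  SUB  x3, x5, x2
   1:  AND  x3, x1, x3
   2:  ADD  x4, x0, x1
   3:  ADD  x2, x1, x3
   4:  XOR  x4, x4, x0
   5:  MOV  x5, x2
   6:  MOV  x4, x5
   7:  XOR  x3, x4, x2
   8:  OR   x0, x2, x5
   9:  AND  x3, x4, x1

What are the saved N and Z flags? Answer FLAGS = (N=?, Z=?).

after  0: x0=0x22 x1=0x29 x2=0x36 x3=0x68 x4=0x5d x5=0x9e  N=0 Z=0
after  1: x0=0x22 x1=0x29 x2=0x36 x3=0x28 x4=0x5d x5=0x9e  N=0 Z=0
after  2: x0=0x22 x1=0x29 x2=0x36 x3=0x28 x4=0x4b x5=0x9e  N=0 Z=0
after  3: x0=0x22 x1=0x29 x2=0x51 x3=0x28 x4=0x4b x5=0x9e  N=0 Z=0
after  4: x0=0x22 x1=0x29 x2=0x51 x3=0x28 x4=0x69 x5=0x9e  N=0 Z=0
after  5: x0=0x22 x1=0x29 x2=0x51 x3=0x28 x4=0x69 x5=0x51  N=0 Z=0
after  6: x0=0x22 x1=0x29 x2=0x51 x3=0x28 x4=0x51 x5=0x51  N=0 Z=0
after  7: x0=0x22 x1=0x29 x2=0x51 x3=0x00 x4=0x51 x5=0x51  N=0 Z=1
after  8: x0=0x51 x1=0x29 x2=0x51 x3=0x00 x4=0x51 x5=0x51  N=0 Z=0
-- IRQ taken; context saved, return-PC = 9 --

FLAGS = (N=0, Z=0)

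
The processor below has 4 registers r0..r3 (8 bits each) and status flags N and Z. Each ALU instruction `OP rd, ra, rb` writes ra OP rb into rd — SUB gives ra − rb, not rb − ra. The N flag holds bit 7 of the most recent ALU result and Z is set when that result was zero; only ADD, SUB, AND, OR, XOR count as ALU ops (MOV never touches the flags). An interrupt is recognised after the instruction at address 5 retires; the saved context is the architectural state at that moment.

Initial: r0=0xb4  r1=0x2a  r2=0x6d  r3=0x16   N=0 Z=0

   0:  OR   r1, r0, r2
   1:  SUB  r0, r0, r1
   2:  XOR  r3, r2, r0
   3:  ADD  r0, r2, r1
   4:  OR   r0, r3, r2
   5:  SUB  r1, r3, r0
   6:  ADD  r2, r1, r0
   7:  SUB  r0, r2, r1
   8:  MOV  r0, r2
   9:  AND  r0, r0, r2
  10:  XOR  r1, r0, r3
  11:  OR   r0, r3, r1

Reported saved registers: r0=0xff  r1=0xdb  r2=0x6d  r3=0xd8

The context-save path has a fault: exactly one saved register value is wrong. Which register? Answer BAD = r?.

after  0: r0=0xb4 r1=0xfd r2=0x6d r3=0x16  N=1 Z=0
after  1: r0=0xb7 r1=0xfd r2=0x6d r3=0x16  N=1 Z=0
after  2: r0=0xb7 r1=0xfd r2=0x6d r3=0xda  N=1 Z=0
after  3: r0=0x6a r1=0xfd r2=0x6d r3=0xda  N=0 Z=0
after  4: r0=0xff r1=0xfd r2=0x6d r3=0xda  N=1 Z=0
after  5: r0=0xff r1=0xdb r2=0x6d r3=0xda  N=1 Z=0
-- IRQ taken; context saved, return-PC = 6 --
mismatch: r3: reported 0xd8 vs actual 0xda

BAD = r3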